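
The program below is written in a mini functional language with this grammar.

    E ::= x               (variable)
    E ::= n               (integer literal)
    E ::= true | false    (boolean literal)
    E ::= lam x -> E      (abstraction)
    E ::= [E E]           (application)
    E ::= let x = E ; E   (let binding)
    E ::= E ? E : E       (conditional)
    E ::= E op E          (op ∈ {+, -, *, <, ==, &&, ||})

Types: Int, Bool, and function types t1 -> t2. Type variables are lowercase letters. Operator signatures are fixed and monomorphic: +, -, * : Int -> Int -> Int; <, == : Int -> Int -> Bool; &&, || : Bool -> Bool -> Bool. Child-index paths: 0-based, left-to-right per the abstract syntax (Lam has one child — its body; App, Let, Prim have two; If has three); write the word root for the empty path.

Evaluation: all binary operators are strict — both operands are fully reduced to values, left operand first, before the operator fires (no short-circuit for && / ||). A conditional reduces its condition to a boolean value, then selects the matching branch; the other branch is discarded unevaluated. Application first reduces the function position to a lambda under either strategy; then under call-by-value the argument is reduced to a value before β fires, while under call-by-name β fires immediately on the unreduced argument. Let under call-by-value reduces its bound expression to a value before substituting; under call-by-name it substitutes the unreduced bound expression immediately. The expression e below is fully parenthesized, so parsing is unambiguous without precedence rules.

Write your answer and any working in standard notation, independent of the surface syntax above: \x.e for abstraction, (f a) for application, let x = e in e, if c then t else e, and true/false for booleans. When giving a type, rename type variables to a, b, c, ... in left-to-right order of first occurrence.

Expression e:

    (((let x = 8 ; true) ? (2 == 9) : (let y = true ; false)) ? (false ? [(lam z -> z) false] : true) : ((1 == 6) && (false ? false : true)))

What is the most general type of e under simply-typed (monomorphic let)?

Answer: Bool

Derivation:
let x : Int
  unify Bool ~ Bool
  unify Int ~ Int
  unify Int ~ Int
let y : Bool
  unify Bool ~ Bool
  unify Bool ~ Bool
  unify Bool ~ Bool
z : a
\z._ : a -> a
  unify a -> a ~ Bool -> b
  unify a ~ Bool
  unify Bool ~ b
_ _ : Bool
  unify Bool ~ Bool
  unify Int ~ Int
  unify Int ~ Int
  unify Bool ~ Bool
  unify Bool ~ Bool
  unify Bool ~ Bool
  unify Bool ~ Bool
  unify Bool ~ Bool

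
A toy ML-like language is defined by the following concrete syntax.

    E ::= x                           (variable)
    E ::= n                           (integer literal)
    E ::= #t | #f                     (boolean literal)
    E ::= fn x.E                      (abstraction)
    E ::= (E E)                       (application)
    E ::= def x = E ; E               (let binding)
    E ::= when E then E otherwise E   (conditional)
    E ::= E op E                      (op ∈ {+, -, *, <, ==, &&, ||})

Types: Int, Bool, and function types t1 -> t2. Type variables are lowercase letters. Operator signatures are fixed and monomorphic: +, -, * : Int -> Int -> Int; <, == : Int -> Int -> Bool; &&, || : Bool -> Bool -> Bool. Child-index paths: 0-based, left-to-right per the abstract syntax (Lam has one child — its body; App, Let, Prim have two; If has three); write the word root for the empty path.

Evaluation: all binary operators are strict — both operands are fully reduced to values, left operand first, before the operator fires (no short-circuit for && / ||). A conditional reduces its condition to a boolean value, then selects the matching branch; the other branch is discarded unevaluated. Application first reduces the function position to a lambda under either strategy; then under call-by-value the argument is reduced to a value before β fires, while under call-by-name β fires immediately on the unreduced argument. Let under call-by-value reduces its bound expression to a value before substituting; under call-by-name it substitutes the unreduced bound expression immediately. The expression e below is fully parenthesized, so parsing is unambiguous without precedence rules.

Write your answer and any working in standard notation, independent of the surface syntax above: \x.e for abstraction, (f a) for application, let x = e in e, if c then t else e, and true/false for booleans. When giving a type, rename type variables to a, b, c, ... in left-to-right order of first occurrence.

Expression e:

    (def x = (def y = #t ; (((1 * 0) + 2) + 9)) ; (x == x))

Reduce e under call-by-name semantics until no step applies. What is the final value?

Derivation:
step 0: (let x = (let y = true in (((1 * 0) + 2) + 9)) in (x == x))
step 1: [let@root] ((let y = true in (((1 * 0) + 2) + 9)) == (let y = true in (((1 * 0) + 2) + 9)))
step 2: [let@0] ((((1 * 0) + 2) + 9) == (let y = true in (((1 * 0) + 2) + 9)))
step 3: [delta@0.0.0] (((0 + 2) + 9) == (let y = true in (((1 * 0) + 2) + 9)))
step 4: [delta@0.0] ((2 + 9) == (let y = true in (((1 * 0) + 2) + 9)))
step 5: [delta@0] (11 == (let y = true in (((1 * 0) + 2) + 9)))
step 6: [let@1] (11 == (((1 * 0) + 2) + 9))
step 7: [delta@1.0.0] (11 == ((0 + 2) + 9))
step 8: [delta@1.0] (11 == (2 + 9))
step 9: [delta@1] (11 == 11)
step 10: [delta@root] true

Answer: true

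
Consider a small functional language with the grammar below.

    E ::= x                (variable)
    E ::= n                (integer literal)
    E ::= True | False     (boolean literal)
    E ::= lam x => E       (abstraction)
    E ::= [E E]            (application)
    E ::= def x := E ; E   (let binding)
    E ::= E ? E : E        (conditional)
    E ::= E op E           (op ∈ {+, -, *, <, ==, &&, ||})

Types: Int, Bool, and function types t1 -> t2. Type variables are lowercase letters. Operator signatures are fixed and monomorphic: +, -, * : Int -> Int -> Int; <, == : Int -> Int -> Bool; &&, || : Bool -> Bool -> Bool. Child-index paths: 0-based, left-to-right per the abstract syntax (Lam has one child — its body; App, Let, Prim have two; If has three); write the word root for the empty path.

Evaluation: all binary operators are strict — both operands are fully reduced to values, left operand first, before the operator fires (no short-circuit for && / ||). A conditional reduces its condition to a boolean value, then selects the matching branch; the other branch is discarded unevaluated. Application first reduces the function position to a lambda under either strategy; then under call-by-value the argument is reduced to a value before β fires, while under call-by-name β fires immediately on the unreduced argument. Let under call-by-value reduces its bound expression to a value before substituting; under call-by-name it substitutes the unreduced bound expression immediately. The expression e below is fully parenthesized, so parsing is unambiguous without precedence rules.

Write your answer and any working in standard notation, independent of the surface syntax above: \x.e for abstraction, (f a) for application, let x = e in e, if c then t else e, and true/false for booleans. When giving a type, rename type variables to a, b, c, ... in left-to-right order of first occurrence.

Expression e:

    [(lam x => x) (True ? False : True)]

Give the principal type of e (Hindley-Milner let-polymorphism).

Trace:
x : a
\x._ : a -> a
  unify Bool ~ Bool
  unify Bool ~ Bool
  unify a -> a ~ Bool -> b
  unify a ~ Bool
  unify Bool ~ b
_ _ : Bool

Answer: Bool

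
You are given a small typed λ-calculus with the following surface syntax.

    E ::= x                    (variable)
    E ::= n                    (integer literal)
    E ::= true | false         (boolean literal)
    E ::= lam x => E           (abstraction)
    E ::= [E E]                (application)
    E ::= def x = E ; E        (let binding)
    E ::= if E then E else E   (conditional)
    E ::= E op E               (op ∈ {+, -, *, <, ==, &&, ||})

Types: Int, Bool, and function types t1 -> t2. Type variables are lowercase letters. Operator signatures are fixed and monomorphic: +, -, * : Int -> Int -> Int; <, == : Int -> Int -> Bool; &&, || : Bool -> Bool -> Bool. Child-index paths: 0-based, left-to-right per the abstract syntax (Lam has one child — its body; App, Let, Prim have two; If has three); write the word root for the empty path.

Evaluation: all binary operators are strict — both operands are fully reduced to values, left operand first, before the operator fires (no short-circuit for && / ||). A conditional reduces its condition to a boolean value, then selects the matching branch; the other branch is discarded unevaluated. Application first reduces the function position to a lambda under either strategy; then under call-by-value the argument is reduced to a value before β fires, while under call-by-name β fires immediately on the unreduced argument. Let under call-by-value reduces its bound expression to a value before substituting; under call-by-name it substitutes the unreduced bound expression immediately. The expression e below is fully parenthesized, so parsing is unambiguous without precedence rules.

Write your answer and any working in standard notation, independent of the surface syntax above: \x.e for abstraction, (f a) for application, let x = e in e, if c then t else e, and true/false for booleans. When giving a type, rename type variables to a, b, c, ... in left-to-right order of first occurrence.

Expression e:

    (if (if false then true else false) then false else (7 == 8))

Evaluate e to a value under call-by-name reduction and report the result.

Working:
step 0: (if (if false then true else false) then false else (7 == 8))
step 1: [if@0] (if false then false else (7 == 8))
step 2: [if@root] (7 == 8)
step 3: [delta@root] false

Answer: false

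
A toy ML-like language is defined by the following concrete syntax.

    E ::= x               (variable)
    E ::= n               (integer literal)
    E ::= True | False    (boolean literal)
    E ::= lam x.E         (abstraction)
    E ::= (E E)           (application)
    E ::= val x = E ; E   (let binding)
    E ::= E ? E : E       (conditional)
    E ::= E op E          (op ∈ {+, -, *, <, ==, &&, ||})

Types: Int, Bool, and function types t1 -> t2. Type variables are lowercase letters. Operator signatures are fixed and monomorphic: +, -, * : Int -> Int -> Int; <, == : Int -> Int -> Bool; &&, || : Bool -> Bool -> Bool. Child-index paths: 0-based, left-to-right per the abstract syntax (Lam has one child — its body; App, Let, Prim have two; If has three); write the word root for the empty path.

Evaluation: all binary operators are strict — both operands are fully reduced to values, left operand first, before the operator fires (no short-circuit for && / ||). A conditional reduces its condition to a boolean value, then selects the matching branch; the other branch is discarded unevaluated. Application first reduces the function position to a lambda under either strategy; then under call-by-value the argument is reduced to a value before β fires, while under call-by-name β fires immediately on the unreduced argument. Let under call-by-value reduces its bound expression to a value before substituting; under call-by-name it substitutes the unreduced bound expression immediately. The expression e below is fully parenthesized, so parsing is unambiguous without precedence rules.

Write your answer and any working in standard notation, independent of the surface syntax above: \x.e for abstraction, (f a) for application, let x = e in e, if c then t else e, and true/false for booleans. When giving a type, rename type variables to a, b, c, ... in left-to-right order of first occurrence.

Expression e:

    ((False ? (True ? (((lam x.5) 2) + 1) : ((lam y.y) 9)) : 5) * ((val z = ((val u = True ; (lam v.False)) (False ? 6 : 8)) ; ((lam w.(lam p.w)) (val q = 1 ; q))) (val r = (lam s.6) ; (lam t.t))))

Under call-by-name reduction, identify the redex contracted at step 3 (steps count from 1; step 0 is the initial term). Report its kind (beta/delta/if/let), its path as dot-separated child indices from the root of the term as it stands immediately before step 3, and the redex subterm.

Derivation:
step 0: ((if false then (if true then (((\x.5) 2) + 1) else ((\y.y) 9)) else 5) * ((let z = ((let u = true in (\v.false)) (if false then 6 else 8)) in ((\w.(\p.w)) (let q = 1 in q))) (let r = (\s.6) in (\t.t))))
step 1: [if@0] (5 * ((let z = ((let u = true in (\v.false)) (if false then 6 else 8)) in ((\w.(\p.w)) (let q = 1 in q))) (let r = (\s.6) in (\t.t))))
step 2: [let@1.0] (5 * (((\w.(\p.w)) (let q = 1 in q)) (let r = (\s.6) in (\t.t))))
step 3: [beta@1.0] (5 * ((\p.(let q = 1 in q)) (let r = (\s.6) in (\t.t))))

Answer: beta at 1.0 : ((\w.(\p.w)) (let q = 1 in q))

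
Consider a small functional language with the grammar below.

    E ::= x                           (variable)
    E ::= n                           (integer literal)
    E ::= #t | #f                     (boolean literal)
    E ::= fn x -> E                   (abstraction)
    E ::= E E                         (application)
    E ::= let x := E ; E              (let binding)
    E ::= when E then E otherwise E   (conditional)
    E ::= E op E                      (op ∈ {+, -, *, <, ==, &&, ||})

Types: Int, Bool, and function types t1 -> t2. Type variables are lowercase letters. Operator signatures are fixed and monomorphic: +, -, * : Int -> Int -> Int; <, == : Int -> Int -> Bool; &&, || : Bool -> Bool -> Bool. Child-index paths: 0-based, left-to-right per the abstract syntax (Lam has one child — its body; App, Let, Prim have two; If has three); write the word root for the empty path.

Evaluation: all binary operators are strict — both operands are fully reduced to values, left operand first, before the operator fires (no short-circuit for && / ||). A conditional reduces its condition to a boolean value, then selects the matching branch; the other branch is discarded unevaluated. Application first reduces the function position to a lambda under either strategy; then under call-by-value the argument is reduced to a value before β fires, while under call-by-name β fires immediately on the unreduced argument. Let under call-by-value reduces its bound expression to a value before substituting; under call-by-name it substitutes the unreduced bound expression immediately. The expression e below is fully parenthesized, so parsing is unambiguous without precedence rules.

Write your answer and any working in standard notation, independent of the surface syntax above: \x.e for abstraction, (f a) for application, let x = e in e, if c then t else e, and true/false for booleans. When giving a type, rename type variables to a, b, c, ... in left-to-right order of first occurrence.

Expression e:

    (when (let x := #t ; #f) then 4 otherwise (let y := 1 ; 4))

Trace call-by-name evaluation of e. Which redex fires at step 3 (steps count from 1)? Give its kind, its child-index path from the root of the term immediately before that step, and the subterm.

Derivation:
step 0: (if (let x = true in false) then 4 else (let y = 1 in 4))
step 1: [let@0] (if false then 4 else (let y = 1 in 4))
step 2: [if@root] (let y = 1 in 4)
step 3: [let@root] 4

Answer: let at root : (let y = 1 in 4)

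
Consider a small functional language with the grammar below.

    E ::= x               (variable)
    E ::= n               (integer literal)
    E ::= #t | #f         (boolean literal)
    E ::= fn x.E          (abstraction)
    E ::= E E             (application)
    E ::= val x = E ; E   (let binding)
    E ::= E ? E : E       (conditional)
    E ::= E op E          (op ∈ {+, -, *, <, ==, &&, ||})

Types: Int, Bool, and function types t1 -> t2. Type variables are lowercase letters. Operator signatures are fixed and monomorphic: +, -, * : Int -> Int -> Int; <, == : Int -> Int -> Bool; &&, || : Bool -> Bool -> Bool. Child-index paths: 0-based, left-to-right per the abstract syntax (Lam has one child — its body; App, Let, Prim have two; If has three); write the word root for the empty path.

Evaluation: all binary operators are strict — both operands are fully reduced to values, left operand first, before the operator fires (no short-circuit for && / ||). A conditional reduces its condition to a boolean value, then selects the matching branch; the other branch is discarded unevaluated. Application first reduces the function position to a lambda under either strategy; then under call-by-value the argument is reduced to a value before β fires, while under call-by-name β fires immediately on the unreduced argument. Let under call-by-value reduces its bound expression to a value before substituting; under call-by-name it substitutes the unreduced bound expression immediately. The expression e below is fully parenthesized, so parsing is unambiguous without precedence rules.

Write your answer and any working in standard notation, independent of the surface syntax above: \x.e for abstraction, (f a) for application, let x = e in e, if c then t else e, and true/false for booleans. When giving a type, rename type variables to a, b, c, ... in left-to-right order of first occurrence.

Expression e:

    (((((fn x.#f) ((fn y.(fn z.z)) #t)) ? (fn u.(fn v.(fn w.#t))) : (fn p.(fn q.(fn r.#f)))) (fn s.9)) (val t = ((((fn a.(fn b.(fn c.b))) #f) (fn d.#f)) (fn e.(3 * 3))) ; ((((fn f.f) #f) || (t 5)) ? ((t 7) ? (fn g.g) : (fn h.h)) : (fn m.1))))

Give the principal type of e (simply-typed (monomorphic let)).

Answer: a -> Bool

Working:
\x._ : a -> Bool
z : c
\z._ : c -> c
\y._ : b -> c -> c
  unify b -> c -> c ~ Bool -> d
  unify b ~ Bool
  unify c -> c ~ d
_ _ : c -> c
  unify a -> Bool ~ (c -> c) -> e
  unify a ~ c -> c
  unify Bool ~ e
_ _ : Bool
  unify Bool ~ Bool
\w._ : h -> Bool
\v._ : g -> h -> Bool
\u._ : f -> g -> h -> Bool
\r._ : k -> Bool
\q._ : j -> k -> Bool
\p._ : i -> j -> k -> Bool
  unify f -> g -> h -> Bool ~ i -> j -> k -> Bool
  unify f ~ i
  unify g -> h -> Bool ~ j -> k -> Bool
  unify g ~ j
  unify h -> Bool ~ k -> Bool
  unify h ~ k
  unify Bool ~ Bool
\s._ : l -> Int
  unify i -> j -> k -> Bool ~ (l -> Int) -> m
  unify i ~ l -> Int
  unify j -> k -> Bool ~ m
_ _ : j -> k -> Bool
b : o
\c._ : p -> o
\b._ : o -> p -> o
\a._ : n -> o -> p -> o
  unify n -> o -> p -> o ~ Bool -> q
  unify n ~ Bool
  unify o -> p -> o ~ q
_ _ : o -> p -> o
\d._ : r -> Bool
  unify o -> p -> o ~ (r -> Bool) -> s
  unify o ~ r -> Bool
  unify p -> r -> Bool ~ s
_ _ : p -> r -> Bool
  unify Int ~ Int
  unify Int ~ Int
\e._ : t -> Int
  unify p -> r -> Bool ~ (t -> Int) -> u
  unify p ~ t -> Int
  unify r -> Bool ~ u
_ _ : r -> Bool
let t : r -> Bool
f : v
\f._ : v -> v
  unify v -> v ~ Bool -> w
  unify v ~ Bool
  unify Bool ~ w
_ _ : Bool
  unify Bool ~ Bool
t : r -> Bool
  unify r -> Bool ~ Int -> x
  unify r ~ Int
  unify Bool ~ x
_ _ : Bool
  unify Bool ~ Bool
  unify Bool ~ Bool
t : Int -> Bool
  unify Int -> Bool ~ Int -> y
  unify Int ~ Int
  unify Bool ~ y
_ _ : Bool
  unify Bool ~ Bool
g : z
\g._ : z -> z
h : t26
\h._ : t26 -> t26
  unify z -> z ~ t26 -> t26
  unify z ~ t26
  unify t26 ~ t26
\m._ : t27 -> Int
  unify t26 -> t26 ~ t27 -> Int
  unify t26 ~ t27
  unify t27 ~ Int
  unify j -> k -> Bool ~ (Int -> Int) -> t28
  unify j ~ Int -> Int
  unify k -> Bool ~ t28
_ _ : k -> Bool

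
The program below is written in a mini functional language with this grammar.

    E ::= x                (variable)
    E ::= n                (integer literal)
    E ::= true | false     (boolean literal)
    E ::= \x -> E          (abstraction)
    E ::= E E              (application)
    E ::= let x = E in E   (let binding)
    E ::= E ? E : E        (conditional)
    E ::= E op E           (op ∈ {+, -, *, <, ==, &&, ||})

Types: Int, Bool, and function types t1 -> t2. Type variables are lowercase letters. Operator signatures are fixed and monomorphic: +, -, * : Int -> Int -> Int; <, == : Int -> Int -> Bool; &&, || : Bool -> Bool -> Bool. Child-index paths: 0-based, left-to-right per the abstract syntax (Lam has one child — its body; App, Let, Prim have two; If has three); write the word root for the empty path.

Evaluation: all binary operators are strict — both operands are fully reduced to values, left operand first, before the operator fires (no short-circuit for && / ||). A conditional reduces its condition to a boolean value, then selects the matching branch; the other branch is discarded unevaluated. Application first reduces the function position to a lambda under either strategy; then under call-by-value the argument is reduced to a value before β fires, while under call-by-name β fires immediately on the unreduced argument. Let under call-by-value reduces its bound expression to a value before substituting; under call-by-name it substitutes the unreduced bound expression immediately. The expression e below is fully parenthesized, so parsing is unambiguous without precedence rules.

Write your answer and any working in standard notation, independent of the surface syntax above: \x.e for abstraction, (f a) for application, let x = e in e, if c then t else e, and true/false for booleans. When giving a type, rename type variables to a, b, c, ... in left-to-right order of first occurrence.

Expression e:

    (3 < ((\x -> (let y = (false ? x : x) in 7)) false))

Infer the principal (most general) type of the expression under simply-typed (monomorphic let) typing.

Answer: Bool

Derivation:
  unify Int ~ Int
  unify Bool ~ Bool
x : a
x : a
  unify a ~ a
let y : a
\x._ : a -> Int
  unify a -> Int ~ Bool -> b
  unify a ~ Bool
  unify Int ~ b
_ _ : Int
  unify Int ~ Int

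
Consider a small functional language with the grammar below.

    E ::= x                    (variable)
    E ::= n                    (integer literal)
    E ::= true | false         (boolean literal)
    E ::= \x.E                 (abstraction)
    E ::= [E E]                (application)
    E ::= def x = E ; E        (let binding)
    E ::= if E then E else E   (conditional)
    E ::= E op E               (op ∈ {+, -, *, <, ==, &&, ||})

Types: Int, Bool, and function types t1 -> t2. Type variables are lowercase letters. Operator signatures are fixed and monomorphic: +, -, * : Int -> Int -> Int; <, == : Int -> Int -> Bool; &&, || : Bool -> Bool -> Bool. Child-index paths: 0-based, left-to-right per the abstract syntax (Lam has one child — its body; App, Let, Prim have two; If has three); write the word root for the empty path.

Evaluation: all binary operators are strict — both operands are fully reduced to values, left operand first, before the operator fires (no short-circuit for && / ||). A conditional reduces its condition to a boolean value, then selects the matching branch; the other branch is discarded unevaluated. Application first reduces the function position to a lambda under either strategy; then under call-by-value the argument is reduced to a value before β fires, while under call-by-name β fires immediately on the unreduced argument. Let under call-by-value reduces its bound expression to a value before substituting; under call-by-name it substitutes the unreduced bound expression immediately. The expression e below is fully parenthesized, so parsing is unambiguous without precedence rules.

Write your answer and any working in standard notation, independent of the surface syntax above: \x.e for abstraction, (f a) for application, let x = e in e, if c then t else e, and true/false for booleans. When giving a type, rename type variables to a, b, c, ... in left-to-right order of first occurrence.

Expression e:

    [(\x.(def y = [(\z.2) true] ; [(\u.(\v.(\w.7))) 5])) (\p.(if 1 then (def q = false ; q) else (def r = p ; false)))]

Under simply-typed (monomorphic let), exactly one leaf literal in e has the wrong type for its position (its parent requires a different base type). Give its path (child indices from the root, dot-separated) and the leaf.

Answer: 1.0.0 : 1

Working:
\z._ : b -> Int
  unify b -> Int ~ Bool -> c
  unify b ~ Bool
  unify Int ~ c
_ _ : Int
let y : Int
\w._ : f -> Int
\v._ : e -> f -> Int
\u._ : d -> e -> f -> Int
  unify d -> e -> f -> Int ~ Int -> g
  unify d ~ Int
  unify e -> f -> Int ~ g
_ _ : e -> f -> Int
\x._ : a -> e -> f -> Int
  unify Int ~ Bool
  FAIL: mismatch Int ~ Bool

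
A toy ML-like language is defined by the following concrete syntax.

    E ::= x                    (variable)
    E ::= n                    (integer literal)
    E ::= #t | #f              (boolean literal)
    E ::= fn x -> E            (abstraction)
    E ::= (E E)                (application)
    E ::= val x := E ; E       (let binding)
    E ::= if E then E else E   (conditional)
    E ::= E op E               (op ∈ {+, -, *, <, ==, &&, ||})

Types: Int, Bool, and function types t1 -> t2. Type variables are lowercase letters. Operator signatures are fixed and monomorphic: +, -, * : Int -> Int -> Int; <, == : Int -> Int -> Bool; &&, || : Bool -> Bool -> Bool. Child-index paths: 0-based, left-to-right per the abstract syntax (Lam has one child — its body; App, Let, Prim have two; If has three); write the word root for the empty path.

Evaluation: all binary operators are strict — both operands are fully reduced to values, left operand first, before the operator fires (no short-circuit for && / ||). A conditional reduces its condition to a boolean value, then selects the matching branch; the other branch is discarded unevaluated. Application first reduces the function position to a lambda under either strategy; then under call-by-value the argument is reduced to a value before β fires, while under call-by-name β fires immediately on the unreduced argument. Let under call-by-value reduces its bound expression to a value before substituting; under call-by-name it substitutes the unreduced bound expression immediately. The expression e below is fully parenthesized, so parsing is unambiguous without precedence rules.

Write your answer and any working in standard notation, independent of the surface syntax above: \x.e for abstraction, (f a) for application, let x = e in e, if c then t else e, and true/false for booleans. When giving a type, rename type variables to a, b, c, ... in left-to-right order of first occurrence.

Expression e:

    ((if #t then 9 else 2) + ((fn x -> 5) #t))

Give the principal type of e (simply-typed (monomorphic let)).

Working:
  unify Bool ~ Bool
  unify Int ~ Int
  unify Int ~ Int
\x._ : a -> Int
  unify a -> Int ~ Bool -> b
  unify a ~ Bool
  unify Int ~ b
_ _ : Int
  unify Int ~ Int

Answer: Int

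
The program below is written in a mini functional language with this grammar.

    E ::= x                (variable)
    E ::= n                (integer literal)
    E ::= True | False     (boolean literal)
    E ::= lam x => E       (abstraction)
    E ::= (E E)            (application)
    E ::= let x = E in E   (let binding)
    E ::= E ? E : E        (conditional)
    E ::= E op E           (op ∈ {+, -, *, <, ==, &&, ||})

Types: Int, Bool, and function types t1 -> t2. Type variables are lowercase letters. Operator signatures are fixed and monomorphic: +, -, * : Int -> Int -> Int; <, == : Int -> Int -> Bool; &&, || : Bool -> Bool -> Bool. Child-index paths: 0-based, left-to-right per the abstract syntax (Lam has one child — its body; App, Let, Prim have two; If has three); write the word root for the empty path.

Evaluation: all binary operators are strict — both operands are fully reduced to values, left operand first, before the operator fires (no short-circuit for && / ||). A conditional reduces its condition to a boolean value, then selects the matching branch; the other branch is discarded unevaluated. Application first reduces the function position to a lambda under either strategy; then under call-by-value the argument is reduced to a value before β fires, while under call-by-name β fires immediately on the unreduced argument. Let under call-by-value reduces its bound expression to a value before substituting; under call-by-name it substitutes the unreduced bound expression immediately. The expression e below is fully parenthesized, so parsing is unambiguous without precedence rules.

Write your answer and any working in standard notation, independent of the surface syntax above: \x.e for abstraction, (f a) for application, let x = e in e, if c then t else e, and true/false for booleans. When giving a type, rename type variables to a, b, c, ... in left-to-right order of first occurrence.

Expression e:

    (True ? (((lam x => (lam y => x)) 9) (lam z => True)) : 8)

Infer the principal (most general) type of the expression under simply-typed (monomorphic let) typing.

Working:
  unify Bool ~ Bool
x : a
\y._ : b -> a
\x._ : a -> b -> a
  unify a -> b -> a ~ Int -> c
  unify a ~ Int
  unify b -> Int ~ c
_ _ : b -> Int
\z._ : d -> Bool
  unify b -> Int ~ (d -> Bool) -> e
  unify b ~ d -> Bool
  unify Int ~ e
_ _ : Int
  unify Int ~ Int

Answer: Int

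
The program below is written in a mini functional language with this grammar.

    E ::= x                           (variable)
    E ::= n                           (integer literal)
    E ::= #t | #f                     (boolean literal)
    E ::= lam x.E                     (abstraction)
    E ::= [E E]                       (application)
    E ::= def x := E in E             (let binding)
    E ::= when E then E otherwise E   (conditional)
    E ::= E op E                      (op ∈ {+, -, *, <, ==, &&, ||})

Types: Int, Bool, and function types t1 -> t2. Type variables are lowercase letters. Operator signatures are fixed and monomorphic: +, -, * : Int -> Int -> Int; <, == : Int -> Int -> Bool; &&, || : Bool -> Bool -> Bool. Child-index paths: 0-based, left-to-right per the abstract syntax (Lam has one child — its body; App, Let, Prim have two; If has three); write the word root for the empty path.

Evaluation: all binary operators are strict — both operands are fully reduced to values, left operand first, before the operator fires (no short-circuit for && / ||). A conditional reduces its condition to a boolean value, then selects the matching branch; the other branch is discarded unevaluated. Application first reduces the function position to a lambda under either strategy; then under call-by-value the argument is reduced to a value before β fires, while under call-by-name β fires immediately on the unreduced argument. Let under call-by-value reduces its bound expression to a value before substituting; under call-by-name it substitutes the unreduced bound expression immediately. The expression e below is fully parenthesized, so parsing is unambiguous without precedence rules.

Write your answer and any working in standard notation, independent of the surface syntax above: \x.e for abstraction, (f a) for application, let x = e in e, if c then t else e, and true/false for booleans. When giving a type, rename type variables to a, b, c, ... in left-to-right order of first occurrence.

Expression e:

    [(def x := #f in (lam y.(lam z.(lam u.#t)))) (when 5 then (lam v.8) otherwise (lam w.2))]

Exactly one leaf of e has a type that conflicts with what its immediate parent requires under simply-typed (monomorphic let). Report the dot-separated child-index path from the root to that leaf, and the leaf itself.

Answer: 1.0 : 5

Trace:
let x : Bool
\u._ : c -> Bool
\z._ : b -> c -> Bool
\y._ : a -> b -> c -> Bool
  unify Int ~ Bool
  FAIL: mismatch Int ~ Bool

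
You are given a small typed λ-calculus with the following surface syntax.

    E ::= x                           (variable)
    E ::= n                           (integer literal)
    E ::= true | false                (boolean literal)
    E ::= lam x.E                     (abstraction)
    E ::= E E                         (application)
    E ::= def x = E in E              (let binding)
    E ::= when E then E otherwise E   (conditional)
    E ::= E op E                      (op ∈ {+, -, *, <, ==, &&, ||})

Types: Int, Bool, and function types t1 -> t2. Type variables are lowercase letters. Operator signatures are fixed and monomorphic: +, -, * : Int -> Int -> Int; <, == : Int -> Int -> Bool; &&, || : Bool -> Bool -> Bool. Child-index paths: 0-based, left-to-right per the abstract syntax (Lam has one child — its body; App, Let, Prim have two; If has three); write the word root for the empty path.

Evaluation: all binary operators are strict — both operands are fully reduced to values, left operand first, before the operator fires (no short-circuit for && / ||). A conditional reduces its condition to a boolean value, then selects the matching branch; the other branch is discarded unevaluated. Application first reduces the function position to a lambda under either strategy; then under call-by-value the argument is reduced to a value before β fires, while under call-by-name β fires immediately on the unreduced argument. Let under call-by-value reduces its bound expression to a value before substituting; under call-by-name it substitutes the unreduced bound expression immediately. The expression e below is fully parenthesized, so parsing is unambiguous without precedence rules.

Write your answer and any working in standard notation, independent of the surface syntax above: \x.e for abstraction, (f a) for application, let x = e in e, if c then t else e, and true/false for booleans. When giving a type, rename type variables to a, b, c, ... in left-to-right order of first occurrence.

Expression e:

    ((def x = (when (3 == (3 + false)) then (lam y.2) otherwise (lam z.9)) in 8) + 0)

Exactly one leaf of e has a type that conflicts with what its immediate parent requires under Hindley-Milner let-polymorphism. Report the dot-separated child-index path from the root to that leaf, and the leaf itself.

Working:
  unify Int ~ Int
  unify Int ~ Int
  unify Bool ~ Int
  FAIL: mismatch Bool ~ Int

Answer: 0.0.0.1.1 : false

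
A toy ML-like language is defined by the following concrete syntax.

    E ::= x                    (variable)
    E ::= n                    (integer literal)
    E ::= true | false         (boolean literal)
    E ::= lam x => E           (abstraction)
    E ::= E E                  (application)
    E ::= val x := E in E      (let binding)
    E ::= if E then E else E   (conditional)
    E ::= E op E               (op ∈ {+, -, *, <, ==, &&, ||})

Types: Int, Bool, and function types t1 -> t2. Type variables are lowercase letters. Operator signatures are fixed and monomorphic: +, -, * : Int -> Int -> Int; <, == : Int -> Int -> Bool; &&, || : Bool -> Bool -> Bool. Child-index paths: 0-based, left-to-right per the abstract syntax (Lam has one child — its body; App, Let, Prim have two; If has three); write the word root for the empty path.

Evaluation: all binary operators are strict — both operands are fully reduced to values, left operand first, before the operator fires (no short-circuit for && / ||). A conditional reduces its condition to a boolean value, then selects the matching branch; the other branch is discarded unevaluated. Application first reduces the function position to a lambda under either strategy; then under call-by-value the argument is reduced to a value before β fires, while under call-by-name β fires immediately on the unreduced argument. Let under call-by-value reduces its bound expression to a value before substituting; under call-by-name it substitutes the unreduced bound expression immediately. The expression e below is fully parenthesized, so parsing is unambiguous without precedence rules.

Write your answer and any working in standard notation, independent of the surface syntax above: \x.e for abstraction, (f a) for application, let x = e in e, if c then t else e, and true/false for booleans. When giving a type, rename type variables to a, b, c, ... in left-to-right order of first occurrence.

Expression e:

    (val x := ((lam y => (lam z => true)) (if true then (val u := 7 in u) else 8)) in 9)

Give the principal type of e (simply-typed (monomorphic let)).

Answer: Int

Derivation:
\z._ : b -> Bool
\y._ : a -> b -> Bool
  unify Bool ~ Bool
let u : Int
u : Int
  unify Int ~ Int
  unify a -> b -> Bool ~ Int -> c
  unify a ~ Int
  unify b -> Bool ~ c
_ _ : b -> Bool
let x : b -> Bool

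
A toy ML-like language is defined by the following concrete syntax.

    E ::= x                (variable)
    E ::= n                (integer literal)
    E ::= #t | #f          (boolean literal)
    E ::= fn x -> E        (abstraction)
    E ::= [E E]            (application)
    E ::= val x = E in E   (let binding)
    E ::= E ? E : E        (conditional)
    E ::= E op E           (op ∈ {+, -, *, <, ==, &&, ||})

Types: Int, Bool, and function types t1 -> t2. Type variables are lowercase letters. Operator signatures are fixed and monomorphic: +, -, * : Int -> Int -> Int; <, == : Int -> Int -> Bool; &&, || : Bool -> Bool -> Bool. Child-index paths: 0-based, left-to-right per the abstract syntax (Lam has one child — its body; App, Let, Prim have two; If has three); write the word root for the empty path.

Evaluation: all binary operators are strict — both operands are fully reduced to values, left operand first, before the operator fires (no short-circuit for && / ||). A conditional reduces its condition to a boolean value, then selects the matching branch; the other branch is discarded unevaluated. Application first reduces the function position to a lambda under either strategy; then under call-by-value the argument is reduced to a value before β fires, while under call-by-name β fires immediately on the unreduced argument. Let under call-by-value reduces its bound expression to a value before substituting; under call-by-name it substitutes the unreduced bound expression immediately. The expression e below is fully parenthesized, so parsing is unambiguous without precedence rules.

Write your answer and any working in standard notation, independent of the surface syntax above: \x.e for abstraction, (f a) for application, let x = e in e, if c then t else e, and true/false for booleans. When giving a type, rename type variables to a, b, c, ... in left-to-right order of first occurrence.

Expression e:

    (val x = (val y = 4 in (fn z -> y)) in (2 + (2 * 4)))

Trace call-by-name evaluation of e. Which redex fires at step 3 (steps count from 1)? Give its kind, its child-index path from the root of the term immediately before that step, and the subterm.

Answer: delta at root : (2 + 8)

Working:
step 0: (let x = (let y = 4 in (\z.y)) in (2 + (2 * 4)))
step 1: [let@root] (2 + (2 * 4))
step 2: [delta@1] (2 + 8)
step 3: [delta@root] 10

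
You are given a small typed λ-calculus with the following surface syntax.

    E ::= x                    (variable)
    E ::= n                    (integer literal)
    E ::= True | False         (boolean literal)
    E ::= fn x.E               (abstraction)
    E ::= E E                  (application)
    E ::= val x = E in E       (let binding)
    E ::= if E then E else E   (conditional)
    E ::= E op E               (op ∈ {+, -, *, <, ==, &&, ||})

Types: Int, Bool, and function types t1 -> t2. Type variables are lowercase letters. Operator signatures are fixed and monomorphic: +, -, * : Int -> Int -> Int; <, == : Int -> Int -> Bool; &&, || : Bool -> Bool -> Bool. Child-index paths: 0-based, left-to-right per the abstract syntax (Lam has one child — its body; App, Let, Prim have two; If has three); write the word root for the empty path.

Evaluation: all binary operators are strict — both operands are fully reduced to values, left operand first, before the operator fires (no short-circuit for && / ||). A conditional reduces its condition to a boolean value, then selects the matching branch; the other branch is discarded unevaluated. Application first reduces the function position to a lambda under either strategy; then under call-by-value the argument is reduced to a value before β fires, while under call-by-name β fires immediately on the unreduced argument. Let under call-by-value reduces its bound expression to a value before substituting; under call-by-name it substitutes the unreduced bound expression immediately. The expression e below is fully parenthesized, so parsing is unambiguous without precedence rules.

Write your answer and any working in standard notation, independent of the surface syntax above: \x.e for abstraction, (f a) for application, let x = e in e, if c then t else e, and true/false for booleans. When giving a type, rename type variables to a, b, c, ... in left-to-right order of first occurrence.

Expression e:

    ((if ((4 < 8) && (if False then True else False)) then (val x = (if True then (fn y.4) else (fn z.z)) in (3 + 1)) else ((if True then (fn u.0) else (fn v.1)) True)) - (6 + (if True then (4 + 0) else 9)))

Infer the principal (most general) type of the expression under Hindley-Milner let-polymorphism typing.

Answer: Int

Trace:
  unify Int ~ Int
  unify Int ~ Int
  unify Bool ~ Bool
  unify Bool ~ Bool
  unify Bool ~ Bool
  unify Bool ~ Bool
  unify Bool ~ Bool
  unify Bool ~ Bool
\y._ : a -> Int
z : b
\z._ : b -> b
  unify a -> Int ~ b -> b
  unify a ~ b
  unify Int ~ b
let x : Int -> Int
  unify Int ~ Int
  unify Int ~ Int
  unify Bool ~ Bool
\u._ : c -> Int
\v._ : d -> Int
  unify c -> Int ~ d -> Int
  unify c ~ d
  unify Int ~ Int
  unify d -> Int ~ Bool -> e
  unify d ~ Bool
  unify Int ~ e
_ _ : Int
  unify Int ~ Int
  unify Int ~ Int
  unify Int ~ Int
  unify Bool ~ Bool
  unify Int ~ Int
  unify Int ~ Int
  unify Int ~ Int
  unify Int ~ Int
  unify Int ~ Int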